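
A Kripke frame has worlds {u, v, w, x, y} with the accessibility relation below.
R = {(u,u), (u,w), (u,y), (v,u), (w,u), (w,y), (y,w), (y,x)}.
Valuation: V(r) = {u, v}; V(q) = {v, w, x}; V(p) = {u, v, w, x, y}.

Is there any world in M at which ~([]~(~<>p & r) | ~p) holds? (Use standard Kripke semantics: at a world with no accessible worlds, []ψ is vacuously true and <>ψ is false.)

No

Let φ = ~([]~(~<>p & r) | ~p). Evaluate φ at each world:
  u (successors {u, w, y}): φ is false.
  v (successors {u}): φ is false.
  w (successors {u, y}): φ is false.
  x (successors ∅): φ is false.
  y (successors {w, x}): φ is false.
For instance, at w:
  At w: []~(~<>p & r) | ~p is true, so ~([]~(~<>p & r) | ~p) is false.
    At w: []~(~<>p & r) is true, ~p is false, so []~(~<>p & r) | ~p is true.
      At w: []~(~<>p & r) requires ~(~<>p & r) at every successor {u, y}.
        At u: ~(~<>p & r) is true.
        At y: ~(~<>p & r) is true.
      So []~(~<>p & r) is true at w.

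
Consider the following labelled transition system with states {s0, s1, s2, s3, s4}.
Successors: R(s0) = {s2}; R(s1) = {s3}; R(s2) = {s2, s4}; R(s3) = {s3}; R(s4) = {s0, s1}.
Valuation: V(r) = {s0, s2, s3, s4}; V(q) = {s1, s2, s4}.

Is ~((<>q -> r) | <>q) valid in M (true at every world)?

Let φ = ~((<>q -> r) | <>q). Evaluate φ at each world:
  s0 (successors {s2}): φ is false.
  s1 (successors {s3}): φ is false.
  s2 (successors {s2, s4}): φ is false.
  s3 (successors {s3}): φ is false.
  s4 (successors {s0, s1}): φ is false.
Detail at s0 (counterexample):
  At s0: (<>q -> r) | <>q is true, so ~((<>q -> r) | <>q) is false.
    At s0: <>q -> r is true, <>q is true, so (<>q -> r) | <>q is true.
      At s0: <>q is true, r is true, so <>q -> r is true.
      At s0: <>q requires q at some successor in {s2}.
        q holds at s2, so <>q is true at s0.

No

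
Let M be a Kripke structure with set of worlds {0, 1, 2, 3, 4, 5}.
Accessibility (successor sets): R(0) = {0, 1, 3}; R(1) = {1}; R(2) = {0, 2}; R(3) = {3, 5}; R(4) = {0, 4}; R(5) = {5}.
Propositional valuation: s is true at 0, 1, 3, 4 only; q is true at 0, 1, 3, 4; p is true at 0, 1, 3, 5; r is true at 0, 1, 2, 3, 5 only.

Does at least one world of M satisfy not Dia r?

No

Let φ = not Dia r. Evaluate φ at each world:
  0 (successors {0, 1, 3}): φ is false.
  1 (successors {1}): φ is false.
  2 (successors {0, 2}): φ is false.
  3 (successors {3, 5}): φ is false.
  4 (successors {0, 4}): φ is false.
  5 (successors {5}): φ is false.
For instance, at 5:
  At 5: Dia r is true, so not Dia r is false.
    At 5: Dia r requires r at some successor in {5}.
      r holds at 5, so Dia r is true at 5.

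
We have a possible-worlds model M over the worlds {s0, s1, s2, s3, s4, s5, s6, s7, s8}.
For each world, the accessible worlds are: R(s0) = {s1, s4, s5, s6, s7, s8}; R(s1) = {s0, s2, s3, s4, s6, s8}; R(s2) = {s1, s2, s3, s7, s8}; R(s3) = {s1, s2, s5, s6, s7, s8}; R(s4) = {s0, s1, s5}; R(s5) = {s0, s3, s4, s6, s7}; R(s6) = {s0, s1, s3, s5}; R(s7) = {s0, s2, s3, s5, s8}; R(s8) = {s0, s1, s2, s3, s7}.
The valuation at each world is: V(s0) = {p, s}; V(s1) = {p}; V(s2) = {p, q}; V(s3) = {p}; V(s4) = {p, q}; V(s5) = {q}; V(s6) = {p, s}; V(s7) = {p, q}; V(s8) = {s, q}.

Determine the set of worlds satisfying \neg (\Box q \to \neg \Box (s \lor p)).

none

Recall that \Box ψ holds at a world iff ψ holds at every accessible world, and \Diamond ψ holds iff ψ holds at some accessible world.
Let φ = \neg (\Box q \to \neg \Box (s \lor p)). Evaluate φ at each world:
  s0 (successors {s1, s4, s5, s6, s7, s8}): φ is false.
  s1 (successors {s0, s2, s3, s4, s6, s8}): φ is false.
  s2 (successors {s1, s2, s3, s7, s8}): φ is false.
  s3 (successors {s1, s2, s5, s6, s7, s8}): φ is false.
  s4 (successors {s0, s1, s5}): φ is false.
  s5 (successors {s0, s3, s4, s6, s7}): φ is false.
  s6 (successors {s0, s1, s3, s5}): φ is false.
  s7 (successors {s0, s2, s3, s5, s8}): φ is false.
  s8 (successors {s0, s1, s2, s3, s7}): φ is false.
For instance, at s5:
  At s5: \Box q \to \neg \Box (s \lor p) is true, so \neg (\Box q \to \neg \Box (s \lor p)) is false.
    At s5: \Box q is false, \neg \Box (s \lor p) is false, so \Box q \to \neg \Box (s \lor p) is true.
      At s5: \Box q requires q at every successor {s0, s3, s4, s6, s7}.
        q fails at s0, so \Box q is false at s5.
      At s5: \Box (s \lor p) is true, so \neg \Box (s \lor p) is false.
Satisfying worlds: none.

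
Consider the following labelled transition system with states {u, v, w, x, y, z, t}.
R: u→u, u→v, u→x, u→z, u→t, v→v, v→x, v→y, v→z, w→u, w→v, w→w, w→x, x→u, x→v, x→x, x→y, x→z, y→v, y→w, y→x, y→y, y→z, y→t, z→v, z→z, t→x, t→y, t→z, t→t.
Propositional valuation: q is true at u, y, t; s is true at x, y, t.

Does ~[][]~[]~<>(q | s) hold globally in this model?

No

Recall that []ψ holds at a world iff ψ holds at every accessible world, and <>ψ holds iff ψ holds at some accessible world.
Let φ = ~[][]~[]~<>(q | s). Evaluate φ at each world:
  u (successors {u, v, x, z, t}): φ is false.
  v (successors {v, x, y, z}): φ is false.
  w (successors {u, v, w, x}): φ is false.
  x (successors {u, v, x, y, z}): φ is false.
  y (successors {v, w, x, y, z, t}): φ is false.
  z (successors {v, z}): φ is false.
  t (successors {x, y, z, t}): φ is false.
Detail at u (counterexample):
  At u: [][]~[]~<>(q | s) is true, so ~[][]~[]~<>(q | s) is false.
    At u: [][]~[]~<>(q | s) requires []~[]~<>(q | s) at every successor {u, v, x, z, t}.
      At u: []~[]~<>(q | s) is true.
      At v: []~[]~<>(q | s) is true.
      At x: []~[]~<>(q | s) is true.
      At z: []~[]~<>(q | s) is true.
      At t: []~[]~<>(q | s) is true.
    So [][]~[]~<>(q | s) is true at u.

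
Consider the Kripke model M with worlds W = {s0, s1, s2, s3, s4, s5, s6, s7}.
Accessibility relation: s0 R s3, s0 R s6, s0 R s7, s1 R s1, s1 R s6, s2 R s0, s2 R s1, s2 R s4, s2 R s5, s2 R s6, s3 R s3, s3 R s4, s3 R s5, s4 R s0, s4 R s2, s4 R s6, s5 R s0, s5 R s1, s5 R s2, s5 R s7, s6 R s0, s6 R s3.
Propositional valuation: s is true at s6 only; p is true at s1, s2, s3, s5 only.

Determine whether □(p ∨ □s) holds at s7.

Yes

At s7: no accessible worlds, so □(p ∨ □s) holds vacuously.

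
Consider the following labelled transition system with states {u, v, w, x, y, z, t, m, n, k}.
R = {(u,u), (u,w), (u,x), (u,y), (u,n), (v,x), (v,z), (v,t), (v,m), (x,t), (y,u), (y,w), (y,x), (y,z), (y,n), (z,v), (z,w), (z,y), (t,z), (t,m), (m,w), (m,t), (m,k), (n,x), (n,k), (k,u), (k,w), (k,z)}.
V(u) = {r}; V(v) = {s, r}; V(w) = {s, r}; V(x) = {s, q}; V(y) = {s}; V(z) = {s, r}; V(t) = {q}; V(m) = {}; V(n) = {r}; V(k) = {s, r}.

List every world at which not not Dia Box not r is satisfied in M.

Recall that Box ψ holds at a world iff ψ holds at every accessible world, and Dia ψ holds iff ψ holds at some accessible world.
Let φ = not not Dia Box not r. Evaluate φ at each world:
  u (successors {u, w, x, y, n}): φ is true.
  v (successors {x, z, t, m}): φ is true.
  w (successors ∅): φ is false.
  x (successors {t}): φ is false.
  y (successors {u, w, x, z, n}): φ is true.
  z (successors {v, w, y}): φ is true.
  t (successors {z, m}): φ is false.
  m (successors {w, t, k}): φ is true.
  n (successors {x, k}): φ is true.
  k (successors {u, w, z}): φ is true.
For instance, at x:
  At x: not Dia Box not r is true, so not not Dia Box not r is false.
    At x: Dia Box not r is false, so not Dia Box not r is true.
      At x: Dia Box not r requires Box not r at some successor in {t}.
        At t: Box not r is false.
      So Dia Box not r is false at x.
Satisfying worlds: {u, v, y, z, m, n, k}

u, v, y, z, m, n, k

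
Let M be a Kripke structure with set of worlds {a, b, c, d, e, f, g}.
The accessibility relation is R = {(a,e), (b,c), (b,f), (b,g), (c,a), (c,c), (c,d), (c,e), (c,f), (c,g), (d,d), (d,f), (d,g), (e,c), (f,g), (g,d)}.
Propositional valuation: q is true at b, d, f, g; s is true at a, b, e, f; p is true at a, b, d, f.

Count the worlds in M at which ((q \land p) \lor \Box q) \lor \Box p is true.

4

Let φ = ((q \land p) \lor \Box q) \lor \Box p. Evaluate φ at each world:
  a (successors {e}): φ is false.
  b (successors {c, f, g}): φ is true.
  c (successors {a, c, d, e, f, g}): φ is false.
  d (successors {d, f, g}): φ is true.
  e (successors {c}): φ is false.
  f (successors {g}): φ is true.
  g (successors {d}): φ is true.
For instance, at c:
  At c: (q \land p) \lor \Box q is false, \Box p is false, so ((q \land p) \lor \Box q) \lor \Box p is false.
    At c: q \land p is false, \Box q is false, so (q \land p) \lor \Box q is false.
      At c: \Box q requires q at every successor {a, c, d, e, f, g}.
        q fails at a, so \Box q is false at c.
    At c: \Box p requires p at every successor {a, c, d, e, f, g}.
      p fails at c, so \Box p is false at c.
Satisfying worlds: {b, d, f, g}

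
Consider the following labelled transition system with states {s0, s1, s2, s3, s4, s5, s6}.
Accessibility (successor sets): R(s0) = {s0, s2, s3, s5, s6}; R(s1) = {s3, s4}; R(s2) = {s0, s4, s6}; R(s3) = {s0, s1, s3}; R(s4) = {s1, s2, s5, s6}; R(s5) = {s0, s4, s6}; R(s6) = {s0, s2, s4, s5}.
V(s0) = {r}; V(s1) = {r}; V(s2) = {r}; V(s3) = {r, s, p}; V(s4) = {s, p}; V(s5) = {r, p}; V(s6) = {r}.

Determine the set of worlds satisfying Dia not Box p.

s0, s1, s2, s3, s4, s5, s6

Recall that Box ψ holds at a world iff ψ holds at every accessible world, and Dia ψ holds iff ψ holds at some accessible world.
Let φ = Dia not Box p. Evaluate φ at each world:
  s0 (successors {s0, s2, s3, s5, s6}): φ is true.
  s1 (successors {s3, s4}): φ is true.
  s2 (successors {s0, s4, s6}): φ is true.
  s3 (successors {s0, s1, s3}): φ is true.
  s4 (successors {s1, s2, s5, s6}): φ is true.
  s5 (successors {s0, s4, s6}): φ is true.
  s6 (successors {s0, s2, s4, s5}): φ is true.
For instance, at s1:
  At s1: Dia not Box p requires not Box p at some successor in {s3, s4}.
    not Box p holds at s3, so Dia not Box p is true at s1.
      At s3: Box p is false, so not Box p is true.
Satisfying worlds: {s0, s1, s2, s3, s4, s5, s6}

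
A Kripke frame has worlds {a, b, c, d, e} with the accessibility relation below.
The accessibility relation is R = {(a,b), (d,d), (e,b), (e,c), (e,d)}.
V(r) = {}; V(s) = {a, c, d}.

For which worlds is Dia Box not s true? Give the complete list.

a, e

Recall that Box ψ holds at a world iff ψ holds at every accessible world, and Dia ψ holds iff ψ holds at some accessible world.
Let φ = Dia Box not s. Evaluate φ at each world:
  a (successors {b}): φ is true.
  b (successors ∅): φ is false.
  c (successors ∅): φ is false.
  d (successors {d}): φ is false.
  e (successors {b, c, d}): φ is true.
For instance, at e:
  At e: Dia Box not s requires Box not s at some successor in {b, c, d}.
    Box not s holds at b, so Dia Box not s is true at e.
      At b: no accessible worlds, so Box not s holds vacuously.
Satisfying worlds: {a, e}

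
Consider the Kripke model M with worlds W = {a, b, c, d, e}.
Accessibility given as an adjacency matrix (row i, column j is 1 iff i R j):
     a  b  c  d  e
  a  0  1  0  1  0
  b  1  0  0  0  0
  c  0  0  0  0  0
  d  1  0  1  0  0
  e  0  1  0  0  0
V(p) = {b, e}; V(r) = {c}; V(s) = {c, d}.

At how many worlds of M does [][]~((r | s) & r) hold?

4

Let φ = [][]~((r | s) & r). Evaluate φ at each world:
  a (successors {b, d}): φ is false.
  b (successors {a}): φ is true.
  c (successors ∅): φ is true.
  d (successors {a, c}): φ is true.
  e (successors {b}): φ is true.
For instance, at b:
  At b: [][]~((r | s) & r) requires []~((r | s) & r) at every successor {a}.
      At a: []~((r | s) & r) requires ~((r | s) & r) at every successor {b, d}.
        At b: ~((r | s) & r) is true.
        At d: ~((r | s) & r) is true.
      So []~((r | s) & r) is true at a.
  So [][]~((r | s) & r) is true at b.
Satisfying worlds: {b, c, d, e}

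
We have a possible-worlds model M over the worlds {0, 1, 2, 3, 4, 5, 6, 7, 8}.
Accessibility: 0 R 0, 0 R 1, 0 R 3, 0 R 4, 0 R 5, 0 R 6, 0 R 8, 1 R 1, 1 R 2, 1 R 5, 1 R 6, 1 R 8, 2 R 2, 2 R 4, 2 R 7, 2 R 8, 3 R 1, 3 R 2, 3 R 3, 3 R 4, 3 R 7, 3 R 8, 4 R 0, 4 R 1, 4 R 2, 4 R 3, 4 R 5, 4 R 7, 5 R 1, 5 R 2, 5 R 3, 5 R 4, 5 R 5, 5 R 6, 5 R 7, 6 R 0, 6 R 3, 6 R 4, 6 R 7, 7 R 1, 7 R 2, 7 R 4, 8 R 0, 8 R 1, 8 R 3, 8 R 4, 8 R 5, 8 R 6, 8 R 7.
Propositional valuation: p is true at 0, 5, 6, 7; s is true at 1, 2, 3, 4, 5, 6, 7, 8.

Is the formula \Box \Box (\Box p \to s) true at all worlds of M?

Let φ = \Box \Box (\Box p \to s). Evaluate φ at each world:
  0 (successors {0, 1, 3, 4, 5, 6, 8}): φ is true.
  1 (successors {1, 2, 5, 6, 8}): φ is true.
  2 (successors {2, 4, 7, 8}): φ is true.
  3 (successors {1, 2, 3, 4, 7, 8}): φ is true.
  4 (successors {0, 1, 2, 3, 5, 7}): φ is true.
  5 (successors {1, 2, 3, 4, 5, 6, 7}): φ is true.
  6 (successors {0, 3, 4, 7}): φ is true.
  7 (successors {1, 2, 4}): φ is true.
  8 (successors {0, 1, 3, 4, 5, 6, 7}): φ is true.
For instance, at 1:
  At 1: \Box \Box (\Box p \to s) requires \Box (\Box p \to s) at every successor {1, 2, 5, 6, 8}.
    At 1: \Box (\Box p \to s) is true.
    At 2: \Box (\Box p \to s) is true.
    At 5: \Box (\Box p \to s) is true.
    At 6: \Box (\Box p \to s) is true.
    At 8: \Box (\Box p \to s) is true.
  So \Box \Box (\Box p \to s) is true at 1.

Yes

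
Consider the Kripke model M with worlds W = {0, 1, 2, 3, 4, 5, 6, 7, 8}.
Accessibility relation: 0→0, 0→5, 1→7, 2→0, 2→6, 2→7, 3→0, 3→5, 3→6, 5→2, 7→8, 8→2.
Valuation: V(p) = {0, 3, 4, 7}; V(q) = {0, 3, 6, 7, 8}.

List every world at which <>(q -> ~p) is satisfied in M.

Let φ = <>(q -> ~p). Evaluate φ at each world:
  0 (successors {0, 5}): φ is true.
  1 (successors {7}): φ is false.
  2 (successors {0, 6, 7}): φ is true.
  3 (successors {0, 5, 6}): φ is true.
  4 (successors ∅): φ is false.
  5 (successors {2}): φ is true.
  6 (successors ∅): φ is false.
  7 (successors {8}): φ is true.
  8 (successors {2}): φ is true.
For instance, at 7:
  At 7: <>(q -> ~p) requires q -> ~p at some successor in {8}.
    q -> ~p holds at 8, so <>(q -> ~p) is true at 7.
Satisfying worlds: {0, 2, 3, 5, 7, 8}

0, 2, 3, 5, 7, 8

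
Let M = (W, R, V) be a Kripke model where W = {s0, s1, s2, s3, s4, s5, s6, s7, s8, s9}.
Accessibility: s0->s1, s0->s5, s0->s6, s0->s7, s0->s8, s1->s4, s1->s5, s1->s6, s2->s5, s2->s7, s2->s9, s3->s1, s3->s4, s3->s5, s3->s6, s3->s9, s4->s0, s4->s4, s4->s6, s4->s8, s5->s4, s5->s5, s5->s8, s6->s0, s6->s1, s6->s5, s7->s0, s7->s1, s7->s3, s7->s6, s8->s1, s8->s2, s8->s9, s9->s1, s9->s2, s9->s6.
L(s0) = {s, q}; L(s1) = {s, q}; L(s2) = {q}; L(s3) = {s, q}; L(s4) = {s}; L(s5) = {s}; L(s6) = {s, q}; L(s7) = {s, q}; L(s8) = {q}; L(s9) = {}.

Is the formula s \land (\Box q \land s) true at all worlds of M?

No

Let φ = s \land (\Box q \land s). Evaluate φ at each world:
  s0 (successors {s1, s5, s6, s7, s8}): φ is false.
  s1 (successors {s4, s5, s6}): φ is false.
  s2 (successors {s5, s7, s9}): φ is false.
  s3 (successors {s1, s4, s5, s6, s9}): φ is false.
  s4 (successors {s0, s4, s6, s8}): φ is false.
  s5 (successors {s4, s5, s8}): φ is false.
  s6 (successors {s0, s1, s5}): φ is false.
  s7 (successors {s0, s1, s3, s6}): φ is true.
  s8 (successors {s1, s2, s9}): φ is false.
  s9 (successors {s1, s2, s6}): φ is false.
Detail at s0 (counterexample):
  At s0: s is true, \Box q \land s is false, so s \land (\Box q \land s) is false.
    At s0: \Box q is false, s is true, so \Box q \land s is false.
      At s0: \Box q requires q at every successor {s1, s5, s6, s7, s8}.
        q fails at s5, so \Box q is false at s0.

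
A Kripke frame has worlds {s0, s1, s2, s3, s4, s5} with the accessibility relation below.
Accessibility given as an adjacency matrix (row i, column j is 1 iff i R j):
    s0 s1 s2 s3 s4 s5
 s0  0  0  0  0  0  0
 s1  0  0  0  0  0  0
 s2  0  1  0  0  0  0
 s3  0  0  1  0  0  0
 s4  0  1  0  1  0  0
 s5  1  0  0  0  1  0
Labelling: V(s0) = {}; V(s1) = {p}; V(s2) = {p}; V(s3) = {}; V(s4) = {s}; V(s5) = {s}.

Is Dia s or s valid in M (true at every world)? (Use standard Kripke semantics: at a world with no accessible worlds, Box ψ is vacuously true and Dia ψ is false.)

Let φ = Dia s or s. Evaluate φ at each world:
  s0 (successors ∅): φ is false.
  s1 (successors ∅): φ is false.
  s2 (successors {s1}): φ is false.
  s3 (successors {s2}): φ is false.
  s4 (successors {s1, s3}): φ is true.
  s5 (successors {s0, s4}): φ is true.
Detail at s0 (counterexample):
  At s0: Dia s is false, s is false, so Dia s or s is false.
    At s0: no accessible worlds, so Dia s is false.

No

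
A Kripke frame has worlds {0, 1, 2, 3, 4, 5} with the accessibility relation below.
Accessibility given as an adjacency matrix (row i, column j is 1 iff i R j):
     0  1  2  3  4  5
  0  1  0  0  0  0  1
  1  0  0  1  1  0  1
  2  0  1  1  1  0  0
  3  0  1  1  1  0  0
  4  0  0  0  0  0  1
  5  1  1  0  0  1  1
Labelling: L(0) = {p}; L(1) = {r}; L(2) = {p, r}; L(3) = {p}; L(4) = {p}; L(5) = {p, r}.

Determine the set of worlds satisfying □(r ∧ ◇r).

4

Let φ = □(r ∧ ◇r). Evaluate φ at each world:
  0 (successors {0, 5}): φ is false.
  1 (successors {2, 3, 5}): φ is false.
  2 (successors {1, 2, 3}): φ is false.
  3 (successors {1, 2, 3}): φ is false.
  4 (successors {5}): φ is true.
  5 (successors {0, 1, 4, 5}): φ is false.
For instance, at 4:
  At 4: □(r ∧ ◇r) requires r ∧ ◇r at every successor {5}.
      At 5: r is true, ◇r is true, so r ∧ ◇r is true.
  So □(r ∧ ◇r) is true at 4.
Satisfying worlds: {4}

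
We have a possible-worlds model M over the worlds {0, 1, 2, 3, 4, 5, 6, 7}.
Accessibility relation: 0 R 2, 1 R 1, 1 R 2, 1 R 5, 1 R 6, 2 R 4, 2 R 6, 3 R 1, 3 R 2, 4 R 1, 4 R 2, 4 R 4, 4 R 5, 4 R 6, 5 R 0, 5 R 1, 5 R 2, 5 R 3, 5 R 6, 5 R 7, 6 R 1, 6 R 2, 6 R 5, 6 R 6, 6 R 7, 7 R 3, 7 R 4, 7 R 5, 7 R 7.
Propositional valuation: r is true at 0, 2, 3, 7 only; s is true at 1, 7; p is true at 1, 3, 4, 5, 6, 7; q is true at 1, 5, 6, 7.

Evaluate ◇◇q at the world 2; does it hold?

Yes

At 2: ◇◇q requires ◇q at some successor in {4, 6}.
  ◇q holds at 4, so ◇◇q is true at 2.
    At 4: ◇q requires q at some successor in {1, 2, 4, 5, 6}.
      q holds at 1, so ◇q is true at 4.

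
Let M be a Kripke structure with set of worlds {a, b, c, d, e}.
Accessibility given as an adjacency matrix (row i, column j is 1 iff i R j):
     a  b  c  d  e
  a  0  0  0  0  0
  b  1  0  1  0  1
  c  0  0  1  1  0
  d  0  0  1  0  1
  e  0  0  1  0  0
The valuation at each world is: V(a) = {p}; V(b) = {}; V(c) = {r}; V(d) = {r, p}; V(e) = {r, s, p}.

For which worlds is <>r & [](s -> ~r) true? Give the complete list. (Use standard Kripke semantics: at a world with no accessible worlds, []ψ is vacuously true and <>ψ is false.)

Let φ = <>r & [](s -> ~r). Evaluate φ at each world:
  a (successors ∅): φ is false.
  b (successors {a, c, e}): φ is false.
  c (successors {c, d}): φ is true.
  d (successors {c, e}): φ is false.
  e (successors {c}): φ is true.
For instance, at b:
  At b: <>r is true, [](s -> ~r) is false, so <>r & [](s -> ~r) is false.
    At b: <>r requires r at some successor in {a, c, e}.
      r holds at c, so <>r is true at b.
    At b: [](s -> ~r) requires s -> ~r at every successor {a, c, e}.
      s -> ~r fails at e, so [](s -> ~r) is false at b.
Satisfying worlds: {c, e}

c, e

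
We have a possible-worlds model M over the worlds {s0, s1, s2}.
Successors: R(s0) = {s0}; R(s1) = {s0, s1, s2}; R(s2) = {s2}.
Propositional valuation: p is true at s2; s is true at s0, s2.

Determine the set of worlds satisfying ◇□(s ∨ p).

Let φ = ◇□(s ∨ p). Evaluate φ at each world:
  s0 (successors {s0}): φ is true.
  s1 (successors {s0, s1, s2}): φ is true.
  s2 (successors {s2}): φ is true.
For instance, at s0:
  At s0: ◇□(s ∨ p) requires □(s ∨ p) at some successor in {s0}.
    □(s ∨ p) holds at s0, so ◇□(s ∨ p) is true at s0.
      At s0: □(s ∨ p) requires s ∨ p at every successor {s0}.
        At s0: s ∨ p is true.
      So □(s ∨ p) is true at s0.
Satisfying worlds: {s0, s1, s2}

s0, s1, s2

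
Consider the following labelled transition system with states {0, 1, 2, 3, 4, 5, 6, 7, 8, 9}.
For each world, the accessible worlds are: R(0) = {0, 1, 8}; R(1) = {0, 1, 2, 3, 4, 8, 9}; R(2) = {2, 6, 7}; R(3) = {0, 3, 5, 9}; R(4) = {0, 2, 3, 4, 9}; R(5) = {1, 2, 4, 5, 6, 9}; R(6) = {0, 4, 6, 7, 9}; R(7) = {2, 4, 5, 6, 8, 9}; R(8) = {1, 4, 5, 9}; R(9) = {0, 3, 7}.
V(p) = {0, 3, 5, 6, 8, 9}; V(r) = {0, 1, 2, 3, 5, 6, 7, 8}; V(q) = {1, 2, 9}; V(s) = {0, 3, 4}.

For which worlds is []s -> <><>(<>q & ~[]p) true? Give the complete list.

Recall that []ψ holds at a world iff ψ holds at every accessible world, and <>ψ holds iff ψ holds at some accessible world.
Let φ = []s -> <><>(<>q & ~[]p). Evaluate φ at each world:
  0 (successors {0, 1, 8}): φ is true.
  1 (successors {0, 1, 2, 3, 4, 8, 9}): φ is true.
  2 (successors {2, 6, 7}): φ is true.
  3 (successors {0, 3, 5, 9}): φ is true.
  4 (successors {0, 2, 3, 4, 9}): φ is true.
  5 (successors {1, 2, 4, 5, 6, 9}): φ is true.
  6 (successors {0, 4, 6, 7, 9}): φ is true.
  7 (successors {2, 4, 5, 6, 8, 9}): φ is true.
  8 (successors {1, 4, 5, 9}): φ is true.
  9 (successors {0, 3, 7}): φ is true.
For instance, at 8:
  At 8: []s is false, <><>(<>q & ~[]p) is true, so []s -> <><>(<>q & ~[]p) is true.
    At 8: []s requires s at every successor {1, 4, 5, 9}.
      s fails at 1, so []s is false at 8.
    At 8: <><>(<>q & ~[]p) requires <>(<>q & ~[]p) at some successor in {1, 4, 5, 9}.
      <>(<>q & ~[]p) holds at 1, so <><>(<>q & ~[]p) is true at 8.
Satisfying worlds: {0, 1, 2, 3, 4, 5, 6, 7, 8, 9}

0, 1, 2, 3, 4, 5, 6, 7, 8, 9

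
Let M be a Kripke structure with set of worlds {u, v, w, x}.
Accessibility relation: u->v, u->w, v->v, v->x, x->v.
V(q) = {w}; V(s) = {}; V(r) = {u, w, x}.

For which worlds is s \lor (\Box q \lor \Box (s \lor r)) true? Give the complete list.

Let φ = s \lor (\Box q \lor \Box (s \lor r)). Evaluate φ at each world:
  u (successors {v, w}): φ is false.
  v (successors {v, x}): φ is false.
  w (successors ∅): φ is true.
  x (successors {v}): φ is false.
For instance, at v:
  At v: s is false, \Box q \lor \Box (s \lor r) is false, so s \lor (\Box q \lor \Box (s \lor r)) is false.
    At v: \Box q is false, \Box (s \lor r) is false, so \Box q \lor \Box (s \lor r) is false.
      At v: \Box q requires q at every successor {v, x}.
        q fails at v, so \Box q is false at v.
      At v: \Box (s \lor r) requires s \lor r at every successor {v, x}.
        s \lor r fails at v, so \Box (s \lor r) is false at v.
Satisfying worlds: {w}

w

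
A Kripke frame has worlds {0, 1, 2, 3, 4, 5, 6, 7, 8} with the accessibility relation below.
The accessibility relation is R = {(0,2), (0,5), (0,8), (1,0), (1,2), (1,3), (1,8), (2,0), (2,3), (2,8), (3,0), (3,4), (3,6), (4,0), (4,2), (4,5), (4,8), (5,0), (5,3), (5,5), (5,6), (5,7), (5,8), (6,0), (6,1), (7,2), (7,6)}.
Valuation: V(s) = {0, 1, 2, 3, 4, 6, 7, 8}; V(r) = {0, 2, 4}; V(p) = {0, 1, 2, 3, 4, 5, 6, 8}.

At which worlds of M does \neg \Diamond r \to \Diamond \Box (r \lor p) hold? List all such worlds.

Let φ = \neg \Diamond r \to \Diamond \Box (r \lor p). Evaluate φ at each world:
  0 (successors {2, 5, 8}): φ is true.
  1 (successors {0, 2, 3, 8}): φ is true.
  2 (successors {0, 3, 8}): φ is true.
  3 (successors {0, 4, 6}): φ is true.
  4 (successors {0, 2, 5, 8}): φ is true.
  5 (successors {0, 3, 5, 6, 7, 8}): φ is true.
  6 (successors {0, 1}): φ is true.
  7 (successors {2, 6}): φ is true.
  8 (successors ∅): φ is false.
For instance, at 0:
  At 0: \neg \Diamond r is false, \Diamond \Box (r \lor p) is true, so \neg \Diamond r \to \Diamond \Box (r \lor p) is true.
    At 0: \Diamond r is true, so \neg \Diamond r is false.
      At 0: \Diamond r requires r at some successor in {2, 5, 8}.
        r holds at 2, so \Diamond r is true at 0.
    At 0: \Diamond \Box (r \lor p) requires \Box (r \lor p) at some successor in {2, 5, 8}.
      \Box (r \lor p) holds at 2, so \Diamond \Box (r \lor p) is true at 0.
Satisfying worlds: {0, 1, 2, 3, 4, 5, 6, 7}

0, 1, 2, 3, 4, 5, 6, 7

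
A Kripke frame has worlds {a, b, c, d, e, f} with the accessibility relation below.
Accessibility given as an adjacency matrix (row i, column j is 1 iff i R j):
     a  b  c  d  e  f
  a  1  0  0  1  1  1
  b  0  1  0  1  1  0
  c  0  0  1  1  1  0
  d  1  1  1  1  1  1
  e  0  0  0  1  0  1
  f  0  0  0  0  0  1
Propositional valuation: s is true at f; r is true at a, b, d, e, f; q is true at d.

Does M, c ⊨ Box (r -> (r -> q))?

No

Recall that Box ψ holds at a world iff ψ holds at every accessible world, and Dia ψ holds iff ψ holds at some accessible world.
At c: Box (r -> (r -> q)) requires r -> (r -> q) at every successor {c, d, e}.
  r -> (r -> q) fails at e, so Box (r -> (r -> q)) is false at c.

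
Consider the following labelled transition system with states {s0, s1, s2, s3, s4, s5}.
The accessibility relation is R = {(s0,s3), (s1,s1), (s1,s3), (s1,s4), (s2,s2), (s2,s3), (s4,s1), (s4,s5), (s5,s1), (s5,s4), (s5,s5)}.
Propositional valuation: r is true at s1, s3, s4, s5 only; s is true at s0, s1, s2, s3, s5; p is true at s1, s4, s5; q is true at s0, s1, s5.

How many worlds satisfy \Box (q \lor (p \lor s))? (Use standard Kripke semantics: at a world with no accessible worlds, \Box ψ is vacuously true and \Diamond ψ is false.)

Let φ = \Box (q \lor (p \lor s)). Evaluate φ at each world:
  s0 (successors {s3}): φ is true.
  s1 (successors {s1, s3, s4}): φ is true.
  s2 (successors {s2, s3}): φ is true.
  s3 (successors ∅): φ is true.
  s4 (successors {s1, s5}): φ is true.
  s5 (successors {s1, s4, s5}): φ is true.
For instance, at s5:
  At s5: \Box (q \lor (p \lor s)) requires q \lor (p \lor s) at every successor {s1, s4, s5}.
    At s1: q \lor (p \lor s) is true.
    At s4: q \lor (p \lor s) is true.
    At s5: q \lor (p \lor s) is true.
  So \Box (q \lor (p \lor s)) is true at s5.
Satisfying worlds: {s0, s1, s2, s3, s4, s5}

6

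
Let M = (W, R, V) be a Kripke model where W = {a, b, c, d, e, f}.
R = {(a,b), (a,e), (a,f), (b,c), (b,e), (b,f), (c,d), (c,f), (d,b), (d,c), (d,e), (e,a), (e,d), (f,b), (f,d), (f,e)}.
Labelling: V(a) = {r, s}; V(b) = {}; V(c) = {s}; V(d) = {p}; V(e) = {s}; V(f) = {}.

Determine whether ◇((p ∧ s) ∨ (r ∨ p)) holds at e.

Recall that ◇ψ holds at a world iff ψ holds at some accessible world.
At e: ◇((p ∧ s) ∨ (r ∨ p)) requires (p ∧ s) ∨ (r ∨ p) at some successor in {a, d}.
  (p ∧ s) ∨ (r ∨ p) holds at a, so ◇((p ∧ s) ∨ (r ∨ p)) is true at e.

Yes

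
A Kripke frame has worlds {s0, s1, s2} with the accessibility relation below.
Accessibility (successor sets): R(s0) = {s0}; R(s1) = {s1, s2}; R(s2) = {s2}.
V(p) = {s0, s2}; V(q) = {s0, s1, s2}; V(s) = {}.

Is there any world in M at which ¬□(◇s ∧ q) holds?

Yes

Recall that □ψ holds at a world iff ψ holds at every accessible world, and ◇ψ holds iff ψ holds at some accessible world.
Let φ = ¬□(◇s ∧ q). Evaluate φ at each world:
  s0 (successors {s0}): φ is true.
  s1 (successors {s1, s2}): φ is true.
  s2 (successors {s2}): φ is true.
Detail at s0 (witness):
  At s0: □(◇s ∧ q) is false, so ¬□(◇s ∧ q) is true.
    At s0: □(◇s ∧ q) requires ◇s ∧ q at every successor {s0}.
      ◇s ∧ q fails at s0, so □(◇s ∧ q) is false at s0.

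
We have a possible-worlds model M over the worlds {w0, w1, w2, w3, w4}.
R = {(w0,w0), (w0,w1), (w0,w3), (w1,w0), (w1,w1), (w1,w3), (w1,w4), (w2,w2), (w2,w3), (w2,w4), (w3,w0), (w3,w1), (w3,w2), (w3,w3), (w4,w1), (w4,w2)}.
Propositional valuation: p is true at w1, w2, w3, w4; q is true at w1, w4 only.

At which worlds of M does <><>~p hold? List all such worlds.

Let φ = <><>~p. Evaluate φ at each world:
  w0 (successors {w0, w1, w3}): φ is true.
  w1 (successors {w0, w1, w3, w4}): φ is true.
  w2 (successors {w2, w3, w4}): φ is true.
  w3 (successors {w0, w1, w2, w3}): φ is true.
  w4 (successors {w1, w2}): φ is true.
For instance, at w0:
  At w0: <><>~p requires <>~p at some successor in {w0, w1, w3}.
    <>~p holds at w0, so <><>~p is true at w0.
      At w0: <>~p requires ~p at some successor in {w0, w1, w3}.
        ~p holds at w0, so <>~p is true at w0.
Satisfying worlds: {w0, w1, w2, w3, w4}

w0, w1, w2, w3, w4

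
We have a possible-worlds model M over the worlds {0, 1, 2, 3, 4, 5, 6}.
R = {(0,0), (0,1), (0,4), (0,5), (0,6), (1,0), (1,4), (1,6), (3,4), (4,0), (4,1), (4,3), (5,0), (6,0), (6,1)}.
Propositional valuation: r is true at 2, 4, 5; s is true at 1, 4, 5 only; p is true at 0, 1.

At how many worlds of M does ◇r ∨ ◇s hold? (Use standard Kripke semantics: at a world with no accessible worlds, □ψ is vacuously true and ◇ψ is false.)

5

Let φ = ◇r ∨ ◇s. Evaluate φ at each world:
  0 (successors {0, 1, 4, 5, 6}): φ is true.
  1 (successors {0, 4, 6}): φ is true.
  2 (successors ∅): φ is false.
  3 (successors {4}): φ is true.
  4 (successors {0, 1, 3}): φ is true.
  5 (successors {0}): φ is false.
  6 (successors {0, 1}): φ is true.
For instance, at 4:
  At 4: ◇r is false, ◇s is true, so ◇r ∨ ◇s is true.
    At 4: ◇r requires r at some successor in {0, 1, 3}.
      At 0: r is false.
      At 1: r is false.
      At 3: r is false.
    So ◇r is false at 4.
    At 4: ◇s requires s at some successor in {0, 1, 3}.
      s holds at 1, so ◇s is true at 4.
Satisfying worlds: {0, 1, 3, 4, 6}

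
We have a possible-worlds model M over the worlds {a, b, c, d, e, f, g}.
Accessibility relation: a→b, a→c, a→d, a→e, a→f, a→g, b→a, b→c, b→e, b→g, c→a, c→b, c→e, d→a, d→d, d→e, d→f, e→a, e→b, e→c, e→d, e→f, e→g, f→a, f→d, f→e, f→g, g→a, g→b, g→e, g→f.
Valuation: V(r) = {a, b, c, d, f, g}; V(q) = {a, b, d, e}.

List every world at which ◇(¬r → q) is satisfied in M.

a, b, c, d, e, f, g

Recall that ◇ψ holds at a world iff ψ holds at some accessible world.
Let φ = ◇(¬r → q). Evaluate φ at each world:
  a (successors {b, c, d, e, f, g}): φ is true.
  b (successors {a, c, e, g}): φ is true.
  c (successors {a, b, e}): φ is true.
  d (successors {a, d, e, f}): φ is true.
  e (successors {a, b, c, d, f, g}): φ is true.
  f (successors {a, d, e, g}): φ is true.
  g (successors {a, b, e, f}): φ is true.
For instance, at b:
  At b: ◇(¬r → q) requires ¬r → q at some successor in {a, c, e, g}.
    ¬r → q holds at a, so ◇(¬r → q) is true at b.
Satisfying worlds: {a, b, c, d, e, f, g}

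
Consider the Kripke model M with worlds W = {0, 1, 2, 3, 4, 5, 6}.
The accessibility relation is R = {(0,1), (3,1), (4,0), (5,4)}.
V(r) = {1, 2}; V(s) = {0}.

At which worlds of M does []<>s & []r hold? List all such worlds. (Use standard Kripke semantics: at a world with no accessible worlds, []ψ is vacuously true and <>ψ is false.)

1, 2, 6

Let φ = []<>s & []r. Evaluate φ at each world:
  0 (successors {1}): φ is false.
  1 (successors ∅): φ is true.
  2 (successors ∅): φ is true.
  3 (successors {1}): φ is false.
  4 (successors {0}): φ is false.
  5 (successors {4}): φ is false.
  6 (successors ∅): φ is true.
For instance, at 5:
  At 5: []<>s is true, []r is false, so []<>s & []r is false.
    At 5: []<>s requires <>s at every successor {4}.
      At 4: <>s is true.
    So []<>s is true at 5.
    At 5: []r requires r at every successor {4}.
      r fails at 4, so []r is false at 5.
Satisfying worlds: {1, 2, 6}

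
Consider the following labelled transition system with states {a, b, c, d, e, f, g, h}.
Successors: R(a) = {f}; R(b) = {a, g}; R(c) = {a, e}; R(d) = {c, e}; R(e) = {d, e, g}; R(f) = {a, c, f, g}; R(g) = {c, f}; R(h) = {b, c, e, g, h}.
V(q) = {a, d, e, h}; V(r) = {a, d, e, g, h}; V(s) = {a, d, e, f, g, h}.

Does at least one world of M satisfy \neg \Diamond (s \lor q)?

Let φ = \neg \Diamond (s \lor q). Evaluate φ at each world:
  a (successors {f}): φ is false.
  b (successors {a, g}): φ is false.
  c (successors {a, e}): φ is false.
  d (successors {c, e}): φ is false.
  e (successors {d, e, g}): φ is false.
  f (successors {a, c, f, g}): φ is false.
  g (successors {c, f}): φ is false.
  h (successors {b, c, e, g, h}): φ is false.
For instance, at g:
  At g: \Diamond (s \lor q) is true, so \neg \Diamond (s \lor q) is false.
    At g: \Diamond (s \lor q) requires s \lor q at some successor in {c, f}.
      s \lor q holds at f, so \Diamond (s \lor q) is true at g.

No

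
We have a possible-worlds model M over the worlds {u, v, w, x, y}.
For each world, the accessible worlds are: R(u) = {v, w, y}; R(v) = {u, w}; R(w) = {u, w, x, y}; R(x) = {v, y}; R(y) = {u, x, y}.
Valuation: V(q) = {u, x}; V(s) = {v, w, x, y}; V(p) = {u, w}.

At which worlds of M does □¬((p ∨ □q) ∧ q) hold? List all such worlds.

Let φ = □¬((p ∨ □q) ∧ q). Evaluate φ at each world:
  u (successors {v, w, y}): φ is true.
  v (successors {u, w}): φ is false.
  w (successors {u, w, x, y}): φ is false.
  x (successors {v, y}): φ is true.
  y (successors {u, x, y}): φ is false.
For instance, at y:
  At y: □¬((p ∨ □q) ∧ q) requires ¬((p ∨ □q) ∧ q) at every successor {u, x, y}.
    ¬((p ∨ □q) ∧ q) fails at u, so □¬((p ∨ □q) ∧ q) is false at y.
      At u: (p ∨ □q) ∧ q is true, so ¬((p ∨ □q) ∧ q) is false.
Satisfying worlds: {u, x}

u, x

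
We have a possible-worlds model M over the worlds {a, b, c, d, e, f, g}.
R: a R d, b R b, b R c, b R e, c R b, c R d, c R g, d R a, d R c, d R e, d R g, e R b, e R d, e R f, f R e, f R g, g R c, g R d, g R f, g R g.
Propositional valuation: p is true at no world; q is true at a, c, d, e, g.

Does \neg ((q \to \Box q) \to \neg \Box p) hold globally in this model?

No

Recall that \Box ψ holds at a world iff ψ holds at every accessible world, and \Diamond ψ holds iff ψ holds at some accessible world.
Let φ = \neg ((q \to \Box q) \to \neg \Box p). Evaluate φ at each world:
  a (successors {d}): φ is false.
  b (successors {b, c, e}): φ is false.
  c (successors {b, d, g}): φ is false.
  d (successors {a, c, e, g}): φ is false.
  e (successors {b, d, f}): φ is false.
  f (successors {e, g}): φ is false.
  g (successors {c, d, f, g}): φ is false.
Detail at a (counterexample):
  At a: (q \to \Box q) \to \neg \Box p is true, so \neg ((q \to \Box q) \to \neg \Box p) is false.
    At a: q \to \Box q is true, \neg \Box p is true, so (q \to \Box q) \to \neg \Box p is true.
      At a: q is true, \Box q is true, so q \to \Box q is true.
      At a: \Box p is false, so \neg \Box p is true.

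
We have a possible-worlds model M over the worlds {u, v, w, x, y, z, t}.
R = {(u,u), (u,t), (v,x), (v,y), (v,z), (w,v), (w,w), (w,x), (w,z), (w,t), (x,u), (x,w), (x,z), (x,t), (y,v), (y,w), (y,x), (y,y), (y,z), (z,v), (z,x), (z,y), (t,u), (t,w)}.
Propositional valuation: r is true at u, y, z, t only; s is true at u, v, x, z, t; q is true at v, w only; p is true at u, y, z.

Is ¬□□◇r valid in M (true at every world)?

No

Let φ = ¬□□◇r. Evaluate φ at each world:
  u (successors {u, t}): φ is false.
  v (successors {x, y, z}): φ is false.
  w (successors {v, w, x, z, t}): φ is false.
  x (successors {u, w, z, t}): φ is false.
  y (successors {v, w, x, y, z}): φ is false.
  z (successors {v, x, y}): φ is false.
  t (successors {u, w}): φ is false.
Detail at u (counterexample):
  At u: □□◇r is true, so ¬□□◇r is false.
    At u: □□◇r requires □◇r at every successor {u, t}.
      At u: □◇r is true.
      At t: □◇r is true.
    So □□◇r is true at u.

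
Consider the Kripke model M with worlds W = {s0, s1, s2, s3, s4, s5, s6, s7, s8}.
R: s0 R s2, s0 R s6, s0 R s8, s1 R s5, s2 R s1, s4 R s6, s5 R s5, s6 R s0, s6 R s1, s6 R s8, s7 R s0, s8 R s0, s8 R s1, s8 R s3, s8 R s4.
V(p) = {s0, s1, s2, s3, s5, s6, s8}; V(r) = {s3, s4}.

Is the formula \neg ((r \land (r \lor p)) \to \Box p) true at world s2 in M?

No

At s2: (r \land (r \lor p)) \to \Box p is true, so \neg ((r \land (r \lor p)) \to \Box p) is false.
  At s2: r \land (r \lor p) is false, \Box p is true, so (r \land (r \lor p)) \to \Box p is true.
    At s2: \Box p requires p at every successor {s1}.
      At s1: p is true.
    So \Box p is true at s2.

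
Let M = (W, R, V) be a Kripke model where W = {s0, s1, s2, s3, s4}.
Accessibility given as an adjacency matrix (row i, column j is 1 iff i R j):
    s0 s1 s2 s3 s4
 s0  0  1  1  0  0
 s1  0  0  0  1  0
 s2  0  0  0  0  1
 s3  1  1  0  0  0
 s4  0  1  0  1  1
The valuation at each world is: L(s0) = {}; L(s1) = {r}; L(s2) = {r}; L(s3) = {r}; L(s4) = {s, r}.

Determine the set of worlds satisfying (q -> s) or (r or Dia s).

Let φ = (q -> s) or (r or Dia s). Evaluate φ at each world:
  s0 (successors {s1, s2}): φ is true.
  s1 (successors {s3}): φ is true.
  s2 (successors {s4}): φ is true.
  s3 (successors {s0, s1}): φ is true.
  s4 (successors {s1, s3, s4}): φ is true.
For instance, at s0:
  At s0: q -> s is true, r or Dia s is false, so (q -> s) or (r or Dia s) is true.
    At s0: r is false, Dia s is false, so r or Dia s is false.
      At s0: Dia s requires s at some successor in {s1, s2}.
        At s1: s is false.
        At s2: s is false.
      So Dia s is false at s0.
Satisfying worlds: {s0, s1, s2, s3, s4}

s0, s1, s2, s3, s4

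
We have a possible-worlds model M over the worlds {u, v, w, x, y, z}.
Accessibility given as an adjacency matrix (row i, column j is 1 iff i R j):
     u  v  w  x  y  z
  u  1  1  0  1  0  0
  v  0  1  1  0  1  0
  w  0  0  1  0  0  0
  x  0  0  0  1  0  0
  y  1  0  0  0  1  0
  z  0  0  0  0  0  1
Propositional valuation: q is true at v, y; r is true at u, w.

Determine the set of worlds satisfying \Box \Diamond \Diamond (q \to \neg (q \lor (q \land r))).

u, v, w, x, y, z

Let φ = \Box \Diamond \Diamond (q \to \neg (q \lor (q \land r))). Evaluate φ at each world:
  u (successors {u, v, x}): φ is true.
  v (successors {v, w, y}): φ is true.
  w (successors {w}): φ is true.
  x (successors {x}): φ is true.
  y (successors {u, y}): φ is true.
  z (successors {z}): φ is true.
For instance, at x:
  At x: \Box \Diamond \Diamond (q \to \neg (q \lor (q \land r))) requires \Diamond \Diamond (q \to \neg (q \lor (q \land r))) at every successor {x}.
      At x: \Diamond \Diamond (q \to \neg (q \lor (q \land r))) requires \Diamond (q \to \neg (q \lor (q \land r))) at some successor in {x}.
        \Diamond (q \to \neg (q \lor (q \land r))) holds at x, so \Diamond \Diamond (q \to \neg (q \lor (q \land r))) is true at x.
  So \Box \Diamond \Diamond (q \to \neg (q \lor (q \land r))) is true at x.
Satisfying worlds: {u, v, w, x, y, z}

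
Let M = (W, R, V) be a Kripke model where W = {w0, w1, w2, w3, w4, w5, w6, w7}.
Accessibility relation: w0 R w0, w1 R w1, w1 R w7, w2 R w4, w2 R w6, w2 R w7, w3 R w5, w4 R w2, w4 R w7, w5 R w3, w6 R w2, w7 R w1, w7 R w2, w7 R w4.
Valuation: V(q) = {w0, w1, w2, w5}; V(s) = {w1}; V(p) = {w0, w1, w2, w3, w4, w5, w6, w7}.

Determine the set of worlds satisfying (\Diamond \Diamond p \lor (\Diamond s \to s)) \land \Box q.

w0, w3, w6

Recall that \Box ψ holds at a world iff ψ holds at every accessible world, and \Diamond ψ holds iff ψ holds at some accessible world.
Let φ = (\Diamond \Diamond p \lor (\Diamond s \to s)) \land \Box q. Evaluate φ at each world:
  w0 (successors {w0}): φ is true.
  w1 (successors {w1, w7}): φ is false.
  w2 (successors {w4, w6, w7}): φ is false.
  w3 (successors {w5}): φ is true.
  w4 (successors {w2, w7}): φ is false.
  w5 (successors {w3}): φ is false.
  w6 (successors {w2}): φ is true.
  w7 (successors {w1, w2, w4}): φ is false.
For instance, at w4:
  At w4: \Diamond \Diamond p \lor (\Diamond s \to s) is true, \Box q is false, so (\Diamond \Diamond p \lor (\Diamond s \to s)) \land \Box q is false.
    At w4: \Diamond \Diamond p is true, \Diamond s \to s is true, so \Diamond \Diamond p \lor (\Diamond s \to s) is true.
      At w4: \Diamond \Diamond p requires \Diamond p at some successor in {w2, w7}.
        \Diamond p holds at w2, so \Diamond \Diamond p is true at w4.
      At w4: \Diamond s is false, s is false, so \Diamond s \to s is true.
    At w4: \Box q requires q at every successor {w2, w7}.
      q fails at w7, so \Box q is false at w4.
Satisfying worlds: {w0, w3, w6}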